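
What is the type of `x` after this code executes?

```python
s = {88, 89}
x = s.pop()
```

Popping from set[int] returns int

int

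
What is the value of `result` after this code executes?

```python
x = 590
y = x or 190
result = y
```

x = 590; y = 590; result = 590

590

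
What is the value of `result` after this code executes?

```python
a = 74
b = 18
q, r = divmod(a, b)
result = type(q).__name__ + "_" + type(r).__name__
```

a is int; b is int; q is int; r is int; result = 'int_int'

'int_int'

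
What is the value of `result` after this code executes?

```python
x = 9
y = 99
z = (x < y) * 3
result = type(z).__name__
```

x is int; y is int; z is int; result = 'int'

'int'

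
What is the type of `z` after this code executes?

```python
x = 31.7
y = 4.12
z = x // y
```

float // float = float

float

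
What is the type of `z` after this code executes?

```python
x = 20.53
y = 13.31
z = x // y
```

float // float = float

float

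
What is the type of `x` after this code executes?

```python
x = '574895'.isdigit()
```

str.isdigit() returns bool

bool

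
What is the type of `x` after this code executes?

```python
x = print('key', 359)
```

print() returns None

NoneType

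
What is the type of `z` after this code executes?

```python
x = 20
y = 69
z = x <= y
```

Comparison returns bool

bool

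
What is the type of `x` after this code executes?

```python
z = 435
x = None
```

None has type NoneType

NoneType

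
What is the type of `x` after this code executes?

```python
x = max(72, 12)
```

max() of ints returns int

int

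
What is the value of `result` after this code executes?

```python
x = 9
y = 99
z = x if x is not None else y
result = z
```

x = 9; y = 99; z = 9; result = 9

9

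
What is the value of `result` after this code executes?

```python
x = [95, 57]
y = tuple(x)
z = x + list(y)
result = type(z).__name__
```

x is list; y is tuple; z is list; result = 'list'

'list'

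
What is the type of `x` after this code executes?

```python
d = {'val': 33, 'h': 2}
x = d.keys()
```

.keys() returns dict_keys view

dict_keys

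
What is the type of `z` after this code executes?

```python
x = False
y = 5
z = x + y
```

bool + int = int (bool is subclass of int)

int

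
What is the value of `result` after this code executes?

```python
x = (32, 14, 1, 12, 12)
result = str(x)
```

x = (32, 14, 1, 12, 12); result = '(32, 14, 1, 12, 12)'

'(32, 14, 1, 12, 12)'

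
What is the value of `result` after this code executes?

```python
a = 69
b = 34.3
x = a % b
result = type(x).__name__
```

a is int; b is float; x is float; result = 'float'

'float'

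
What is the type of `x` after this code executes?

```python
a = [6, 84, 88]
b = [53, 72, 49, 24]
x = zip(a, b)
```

zip() returns a zip object

zip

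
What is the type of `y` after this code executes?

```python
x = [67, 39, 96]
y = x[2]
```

Indexing list[int] returns int

int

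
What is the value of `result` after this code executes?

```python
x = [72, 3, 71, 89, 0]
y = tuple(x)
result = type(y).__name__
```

x is list; y is tuple; result = 'tuple'

'tuple'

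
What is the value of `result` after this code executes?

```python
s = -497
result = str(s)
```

s = -497; result = '-497'

'-497'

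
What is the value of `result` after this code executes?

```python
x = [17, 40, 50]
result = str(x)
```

x = [17, 40, 50]; result = '[17, 40, 50]'

'[17, 40, 50]'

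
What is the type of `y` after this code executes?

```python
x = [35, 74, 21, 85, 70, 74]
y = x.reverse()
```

list.reverse() returns None

NoneType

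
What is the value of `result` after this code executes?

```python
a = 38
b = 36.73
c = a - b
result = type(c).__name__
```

a is int; b is float; c is float; result = 'float'

'float'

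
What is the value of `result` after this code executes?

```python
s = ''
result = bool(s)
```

s = ''; result = False

False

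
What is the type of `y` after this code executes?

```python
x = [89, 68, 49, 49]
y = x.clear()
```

list.clear() returns None

NoneType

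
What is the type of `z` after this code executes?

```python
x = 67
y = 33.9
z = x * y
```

int * float = float

float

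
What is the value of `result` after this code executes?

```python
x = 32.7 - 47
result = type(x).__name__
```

x is float; result = 'float'

'float'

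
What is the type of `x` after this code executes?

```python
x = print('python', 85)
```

print() returns None

NoneType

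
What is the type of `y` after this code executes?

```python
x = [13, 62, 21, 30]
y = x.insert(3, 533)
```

list.insert() returns None

NoneType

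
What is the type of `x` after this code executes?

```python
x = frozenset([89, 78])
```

frozenset() returns frozenset

frozenset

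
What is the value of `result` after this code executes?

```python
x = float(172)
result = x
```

x = 172.0; result = 172.0

172.0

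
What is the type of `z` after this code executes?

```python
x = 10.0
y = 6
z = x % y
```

float % int = float

float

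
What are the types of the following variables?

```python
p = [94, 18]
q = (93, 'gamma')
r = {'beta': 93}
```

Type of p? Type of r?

p is assigned a list literal (square brackets); r is assigned a dict literal ({key: value})

list, dict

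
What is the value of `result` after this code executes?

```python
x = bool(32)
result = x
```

x = True; result = True

True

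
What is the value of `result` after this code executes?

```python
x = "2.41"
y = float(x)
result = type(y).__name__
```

x is str; y is float; result = 'float'

'float'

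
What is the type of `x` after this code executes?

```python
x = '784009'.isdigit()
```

str.isdigit() returns bool

bool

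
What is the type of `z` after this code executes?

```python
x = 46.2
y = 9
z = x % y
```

float % int = float

float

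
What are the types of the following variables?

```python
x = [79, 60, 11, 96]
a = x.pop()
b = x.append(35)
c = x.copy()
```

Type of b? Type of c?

append() returns None; copy() returns list

NoneType, list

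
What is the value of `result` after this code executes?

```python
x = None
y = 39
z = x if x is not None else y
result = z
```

x = None; y = 39; z = 39; result = 39

39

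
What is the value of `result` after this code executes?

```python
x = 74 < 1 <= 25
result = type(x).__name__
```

x is bool; result = 'bool'

'bool'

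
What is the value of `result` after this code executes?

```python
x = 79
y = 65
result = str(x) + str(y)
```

x = 79; y = 65; result = '7965'

'7965'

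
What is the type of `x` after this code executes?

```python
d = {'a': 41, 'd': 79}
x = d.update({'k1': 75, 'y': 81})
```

dict.update() returns None

NoneType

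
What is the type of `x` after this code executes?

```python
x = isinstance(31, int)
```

isinstance() returns bool

bool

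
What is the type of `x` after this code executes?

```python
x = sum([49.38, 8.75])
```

sum() of floats returns float

float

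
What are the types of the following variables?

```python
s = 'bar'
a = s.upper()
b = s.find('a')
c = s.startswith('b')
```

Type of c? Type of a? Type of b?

startswith() returns bool; upper() returns str; find() returns int

bool, str, int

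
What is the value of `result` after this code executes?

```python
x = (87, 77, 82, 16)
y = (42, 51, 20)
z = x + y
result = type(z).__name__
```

x is tuple; y is tuple; z is tuple; result = 'tuple'

'tuple'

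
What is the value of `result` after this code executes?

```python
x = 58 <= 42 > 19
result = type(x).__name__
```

x is bool; result = 'bool'

'bool'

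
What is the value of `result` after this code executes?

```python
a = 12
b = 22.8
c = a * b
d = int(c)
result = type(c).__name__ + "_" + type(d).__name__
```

a is int; b is float; c is float; d is int; result = 'float_int'

'float_int'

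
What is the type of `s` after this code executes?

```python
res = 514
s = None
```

None has type NoneType

NoneType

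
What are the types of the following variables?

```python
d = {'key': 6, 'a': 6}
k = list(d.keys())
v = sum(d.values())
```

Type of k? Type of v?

list() converts to list; sum of ints is int

list, int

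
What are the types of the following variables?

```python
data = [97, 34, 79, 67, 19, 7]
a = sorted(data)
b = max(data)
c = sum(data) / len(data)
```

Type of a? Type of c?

sorted() returns list; int / int = float

list, float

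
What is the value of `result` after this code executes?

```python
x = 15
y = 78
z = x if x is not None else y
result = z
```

x = 15; y = 78; z = 15; result = 15

15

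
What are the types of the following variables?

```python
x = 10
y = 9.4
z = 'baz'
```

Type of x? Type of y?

x is assigned a bare integer (no decimal point), so it is an int; y is assigned a number with a decimal point, so it is a float

int, float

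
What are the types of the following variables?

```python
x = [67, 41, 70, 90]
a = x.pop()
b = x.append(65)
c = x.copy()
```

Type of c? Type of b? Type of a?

copy() returns list; append() returns None; pop() returns element

list, NoneType, int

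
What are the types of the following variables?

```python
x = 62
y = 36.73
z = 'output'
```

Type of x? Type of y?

x is assigned a bare integer (no decimal point), so it is an int; y is assigned a number with a decimal point, so it is a float

int, float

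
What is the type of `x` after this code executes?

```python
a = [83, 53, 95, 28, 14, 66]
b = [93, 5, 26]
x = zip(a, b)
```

zip() returns a zip object

zip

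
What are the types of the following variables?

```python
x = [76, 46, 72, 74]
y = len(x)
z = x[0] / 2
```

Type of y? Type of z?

len() returns int; int / int = float

int, float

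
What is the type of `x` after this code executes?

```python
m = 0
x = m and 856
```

'and' returns first falsy value (0 is int)

int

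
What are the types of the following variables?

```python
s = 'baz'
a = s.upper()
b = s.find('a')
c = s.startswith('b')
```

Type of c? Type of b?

startswith() returns bool; find() returns int

bool, int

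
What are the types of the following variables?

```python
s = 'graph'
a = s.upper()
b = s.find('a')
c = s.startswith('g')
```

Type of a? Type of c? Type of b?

upper() returns str; startswith() returns bool; find() returns int

str, bool, int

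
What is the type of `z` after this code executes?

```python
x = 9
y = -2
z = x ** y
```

int ** negative = float

float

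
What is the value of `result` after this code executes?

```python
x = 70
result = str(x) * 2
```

x = 70; result = '7070'

'7070'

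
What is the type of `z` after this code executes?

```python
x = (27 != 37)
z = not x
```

'not' returns bool

bool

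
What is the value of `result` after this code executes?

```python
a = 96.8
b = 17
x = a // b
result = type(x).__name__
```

a is float; b is int; x is float; result = 'float'

'float'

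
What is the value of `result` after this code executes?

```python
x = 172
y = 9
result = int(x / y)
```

x = 172; y = 9; result = 19

19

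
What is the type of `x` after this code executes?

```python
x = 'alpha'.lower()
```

str.lower() returns str

str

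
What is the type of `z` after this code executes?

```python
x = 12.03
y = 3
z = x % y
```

float % int = float

float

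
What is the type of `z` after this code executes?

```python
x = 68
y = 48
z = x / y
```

int / int = float

float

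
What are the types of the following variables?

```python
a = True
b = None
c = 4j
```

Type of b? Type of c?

b is assigned None, whose type is NoneType; c is assigned 4j, an imaginary literal (j suffix), which has type complex

NoneType, complex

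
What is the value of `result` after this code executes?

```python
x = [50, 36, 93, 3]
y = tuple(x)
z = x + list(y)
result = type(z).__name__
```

x is list; y is tuple; z is list; result = 'list'

'list'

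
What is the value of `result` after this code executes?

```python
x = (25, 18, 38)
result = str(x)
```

x = (25, 18, 38); result = '(25, 18, 38)'

'(25, 18, 38)'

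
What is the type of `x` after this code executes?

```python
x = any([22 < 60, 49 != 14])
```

any() returns bool

bool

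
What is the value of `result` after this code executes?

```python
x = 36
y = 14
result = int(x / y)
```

x = 36; y = 14; result = 2

2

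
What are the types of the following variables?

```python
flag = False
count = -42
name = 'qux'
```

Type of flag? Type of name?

flag is assigned the constant False, which has type bool; name is assigned a quoted string literal, so it is a str

bool, str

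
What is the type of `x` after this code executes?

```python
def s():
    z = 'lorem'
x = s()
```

Function without return returns None

NoneType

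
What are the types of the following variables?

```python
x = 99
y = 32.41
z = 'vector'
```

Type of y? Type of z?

y is assigned a number with a decimal point, so it is a float; z is assigned a quoted string literal, so it is a str

float, str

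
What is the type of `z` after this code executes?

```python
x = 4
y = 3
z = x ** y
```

positive int ** positive int = int

int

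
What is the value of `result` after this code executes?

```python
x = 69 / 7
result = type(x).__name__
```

x is float; result = 'float'

'float'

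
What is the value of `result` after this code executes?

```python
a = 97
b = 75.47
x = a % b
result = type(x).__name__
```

a is int; b is float; x is float; result = 'float'

'float'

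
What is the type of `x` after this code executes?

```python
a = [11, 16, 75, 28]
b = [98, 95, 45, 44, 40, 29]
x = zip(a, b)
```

zip() returns a zip object

zip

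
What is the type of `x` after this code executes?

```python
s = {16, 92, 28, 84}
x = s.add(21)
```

set.add() returns None (mutates in place)

NoneType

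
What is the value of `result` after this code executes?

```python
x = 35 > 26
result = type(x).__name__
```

x is bool; result = 'bool'

'bool'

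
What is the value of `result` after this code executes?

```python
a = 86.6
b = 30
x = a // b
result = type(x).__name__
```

a is float; b is int; x is float; result = 'float'

'float'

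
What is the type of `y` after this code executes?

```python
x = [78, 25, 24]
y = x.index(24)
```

list.index() returns int

int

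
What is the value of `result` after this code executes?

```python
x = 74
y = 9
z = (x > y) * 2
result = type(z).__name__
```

x is int; y is int; z is int; result = 'int'

'int'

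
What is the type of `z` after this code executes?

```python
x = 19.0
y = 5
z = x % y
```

float % int = float

float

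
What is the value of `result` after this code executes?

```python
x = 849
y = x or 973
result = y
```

x = 849; y = 849; result = 849

849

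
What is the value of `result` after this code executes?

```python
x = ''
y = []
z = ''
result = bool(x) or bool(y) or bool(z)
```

x = ''; y = []; z = ''; result = False

False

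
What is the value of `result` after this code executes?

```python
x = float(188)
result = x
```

x = 188.0; result = 188.0

188.0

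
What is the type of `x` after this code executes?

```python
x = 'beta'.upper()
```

str.upper() returns str

str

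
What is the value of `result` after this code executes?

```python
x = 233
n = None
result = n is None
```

x = 233; n = None; result = True

True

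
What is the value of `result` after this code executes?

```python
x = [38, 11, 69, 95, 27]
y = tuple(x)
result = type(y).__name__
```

x is list; y is tuple; result = 'tuple'

'tuple'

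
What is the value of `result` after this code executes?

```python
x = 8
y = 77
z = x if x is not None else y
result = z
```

x = 8; y = 77; z = 8; result = 8

8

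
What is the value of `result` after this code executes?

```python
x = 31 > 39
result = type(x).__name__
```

x is bool; result = 'bool'

'bool'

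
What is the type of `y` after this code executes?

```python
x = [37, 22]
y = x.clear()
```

list.clear() returns None

NoneType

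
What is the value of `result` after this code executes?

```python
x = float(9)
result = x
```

x = 9.0; result = 9.0

9.0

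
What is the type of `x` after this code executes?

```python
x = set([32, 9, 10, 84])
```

set() constructor returns set

set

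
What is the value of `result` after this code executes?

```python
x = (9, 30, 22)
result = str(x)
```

x = (9, 30, 22); result = '(9, 30, 22)'

'(9, 30, 22)'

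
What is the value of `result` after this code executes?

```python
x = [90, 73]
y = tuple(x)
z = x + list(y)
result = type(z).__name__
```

x is list; y is tuple; z is list; result = 'list'

'list'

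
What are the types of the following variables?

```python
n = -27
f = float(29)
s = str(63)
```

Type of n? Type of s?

n is assigned a bare integer (no decimal point), so it is an int; s is assigned the result of calling str(), which returns a str

int, str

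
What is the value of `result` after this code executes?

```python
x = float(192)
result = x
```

x = 192.0; result = 192.0

192.0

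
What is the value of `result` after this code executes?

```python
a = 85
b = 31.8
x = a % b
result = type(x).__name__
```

a is int; b is float; x is float; result = 'float'

'float'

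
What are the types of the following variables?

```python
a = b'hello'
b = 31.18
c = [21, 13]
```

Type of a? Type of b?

a is assigned a bytes literal (b'...' prefix); b is assigned a number with a decimal point, so it is a float

bytes, float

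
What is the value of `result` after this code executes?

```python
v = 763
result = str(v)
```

v = 763; result = '763'

'763'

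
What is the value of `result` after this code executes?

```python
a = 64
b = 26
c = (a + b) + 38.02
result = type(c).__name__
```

a is int; b is int; c is float; result = 'float'

'float'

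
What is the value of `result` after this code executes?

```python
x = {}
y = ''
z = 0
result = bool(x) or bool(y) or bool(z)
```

x = {}; y = ''; z = 0; result = False

False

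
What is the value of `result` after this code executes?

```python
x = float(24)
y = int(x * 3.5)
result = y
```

x = 24.0; y = 84; result = 84

84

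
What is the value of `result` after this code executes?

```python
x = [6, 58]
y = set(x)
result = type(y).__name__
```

x is list; y is set; result = 'set'

'set'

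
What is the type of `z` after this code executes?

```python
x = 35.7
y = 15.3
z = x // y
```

float // float = float

float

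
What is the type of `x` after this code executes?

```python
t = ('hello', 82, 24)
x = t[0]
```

Index 0 of tuple is a str literal

str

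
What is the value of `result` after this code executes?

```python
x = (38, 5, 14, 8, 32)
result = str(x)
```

x = (38, 5, 14, 8, 32); result = '(38, 5, 14, 8, 32)'

'(38, 5, 14, 8, 32)'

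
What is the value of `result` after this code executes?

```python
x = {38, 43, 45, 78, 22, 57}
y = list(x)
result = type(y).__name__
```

x is set; y is list; result = 'list'

'list'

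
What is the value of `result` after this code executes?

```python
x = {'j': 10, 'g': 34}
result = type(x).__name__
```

x is dict; result = 'dict'

'dict'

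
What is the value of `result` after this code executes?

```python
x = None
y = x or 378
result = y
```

x = None; y = 378; result = 378

378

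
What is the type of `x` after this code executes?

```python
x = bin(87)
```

bin() returns str representation

str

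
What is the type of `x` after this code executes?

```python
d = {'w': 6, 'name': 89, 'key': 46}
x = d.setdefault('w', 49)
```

dict.setdefault() returns the (existing or default) value

int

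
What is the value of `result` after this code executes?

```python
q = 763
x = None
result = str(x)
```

q = 763; x = None; result = 'None'

'None'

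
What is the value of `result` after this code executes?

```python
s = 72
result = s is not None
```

s = 72; result = True

True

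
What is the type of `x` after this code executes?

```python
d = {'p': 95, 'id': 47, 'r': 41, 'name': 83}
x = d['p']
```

Accessing dict[str, int] with str key returns int

int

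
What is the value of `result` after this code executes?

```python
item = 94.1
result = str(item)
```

item = 94.1; result = '94.1'

'94.1'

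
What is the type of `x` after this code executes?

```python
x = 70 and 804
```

'and' with truthy values returns last operand (int)

int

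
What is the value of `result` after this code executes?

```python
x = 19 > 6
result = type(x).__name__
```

x is bool; result = 'bool'

'bool'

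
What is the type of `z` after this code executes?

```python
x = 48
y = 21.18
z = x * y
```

int * float = float

float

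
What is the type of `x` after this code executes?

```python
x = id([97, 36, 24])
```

id() returns int

int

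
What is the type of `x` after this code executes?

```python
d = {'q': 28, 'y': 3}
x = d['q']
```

Accessing dict[str, int] with str key returns int

int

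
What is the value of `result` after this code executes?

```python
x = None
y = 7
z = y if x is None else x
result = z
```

x = None; y = 7; z = 7; result = 7

7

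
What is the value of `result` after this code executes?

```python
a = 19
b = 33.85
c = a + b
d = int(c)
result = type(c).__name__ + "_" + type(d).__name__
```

a is int; b is float; c is float; d is int; result = 'float_int'

'float_int'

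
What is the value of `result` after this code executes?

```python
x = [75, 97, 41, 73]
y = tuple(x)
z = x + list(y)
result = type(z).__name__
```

x is list; y is tuple; z is list; result = 'list'

'list'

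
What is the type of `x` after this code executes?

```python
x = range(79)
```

range() returns a range object

range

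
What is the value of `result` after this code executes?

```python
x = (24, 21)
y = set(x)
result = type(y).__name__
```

x is tuple; y is set; result = 'set'

'set'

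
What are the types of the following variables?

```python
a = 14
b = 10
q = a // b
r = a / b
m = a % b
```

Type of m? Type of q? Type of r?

% of ints returns int; // returns int; / returns float

int, int, float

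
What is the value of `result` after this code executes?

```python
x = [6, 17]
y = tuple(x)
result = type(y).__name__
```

x is list; y is tuple; result = 'tuple'

'tuple'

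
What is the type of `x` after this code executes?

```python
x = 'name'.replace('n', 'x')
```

str.replace() returns str

str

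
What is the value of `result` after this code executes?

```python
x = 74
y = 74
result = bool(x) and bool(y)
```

x = 74; y = 74; result = True

True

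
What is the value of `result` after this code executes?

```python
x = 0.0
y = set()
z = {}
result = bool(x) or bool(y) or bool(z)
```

x = 0.0; y = set(); z = {}; result = False

False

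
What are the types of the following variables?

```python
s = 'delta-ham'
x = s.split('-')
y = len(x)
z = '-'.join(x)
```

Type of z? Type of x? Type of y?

str.join() returns str; str.split() returns list; len() returns int

str, list, int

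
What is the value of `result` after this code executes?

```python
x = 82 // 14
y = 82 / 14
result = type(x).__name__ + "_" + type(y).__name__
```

x is int; y is float; result = 'int_float'

'int_float'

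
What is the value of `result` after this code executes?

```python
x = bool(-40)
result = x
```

x = True; result = True

True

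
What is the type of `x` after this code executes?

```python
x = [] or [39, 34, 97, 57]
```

'or' returns first truthy value (list)

list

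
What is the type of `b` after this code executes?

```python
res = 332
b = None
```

None has type NoneType

NoneType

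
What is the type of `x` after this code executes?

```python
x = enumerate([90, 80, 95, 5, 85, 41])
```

enumerate() returns an enumerate object

enumerate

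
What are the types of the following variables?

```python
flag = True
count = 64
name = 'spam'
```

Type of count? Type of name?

count is assigned a bare integer (no decimal point), so it is an int; name is assigned a quoted string literal, so it is a str

int, str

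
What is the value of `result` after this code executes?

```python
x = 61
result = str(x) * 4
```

x = 61; result = '61616161'

'61616161'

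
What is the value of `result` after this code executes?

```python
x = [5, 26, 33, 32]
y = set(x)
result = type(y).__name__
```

x is list; y is set; result = 'set'

'set'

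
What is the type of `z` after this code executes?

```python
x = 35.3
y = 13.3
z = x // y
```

float // float = float

float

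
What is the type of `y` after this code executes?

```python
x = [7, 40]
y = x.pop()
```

list.pop() returns the popped element

int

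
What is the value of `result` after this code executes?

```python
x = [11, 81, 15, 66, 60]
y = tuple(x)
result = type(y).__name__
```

x is list; y is tuple; result = 'tuple'

'tuple'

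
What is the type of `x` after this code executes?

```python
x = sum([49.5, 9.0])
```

sum() of floats returns float

float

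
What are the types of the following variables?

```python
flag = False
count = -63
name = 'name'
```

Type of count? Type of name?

count is assigned a bare integer (no decimal point), so it is an int; name is assigned a quoted string literal, so it is a str

int, str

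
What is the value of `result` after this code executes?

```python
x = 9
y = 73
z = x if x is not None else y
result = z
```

x = 9; y = 73; z = 9; result = 9

9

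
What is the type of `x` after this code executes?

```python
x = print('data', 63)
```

print() returns None

NoneType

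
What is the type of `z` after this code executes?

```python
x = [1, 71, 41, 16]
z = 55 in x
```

'in' operator returns bool

bool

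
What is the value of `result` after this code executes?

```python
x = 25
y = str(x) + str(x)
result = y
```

x = 25; y = '2525'; result = '2525'

'2525'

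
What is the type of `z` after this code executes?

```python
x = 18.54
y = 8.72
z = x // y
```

float // float = float

float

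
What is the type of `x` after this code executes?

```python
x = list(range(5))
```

list(range()) returns list

list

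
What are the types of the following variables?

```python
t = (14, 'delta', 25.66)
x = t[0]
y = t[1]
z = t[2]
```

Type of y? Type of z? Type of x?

tuple[1] is str; tuple[2] is float; tuple[0] is int

str, float, int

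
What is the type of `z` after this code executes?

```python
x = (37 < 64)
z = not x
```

'not' returns bool

bool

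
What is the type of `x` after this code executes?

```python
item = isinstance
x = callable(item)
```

callable() returns bool

bool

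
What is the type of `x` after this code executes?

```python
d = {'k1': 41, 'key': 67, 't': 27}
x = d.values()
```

.values() returns dict_values view

dict_values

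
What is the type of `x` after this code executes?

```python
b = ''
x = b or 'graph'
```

'or' returns first truthy value (str)

str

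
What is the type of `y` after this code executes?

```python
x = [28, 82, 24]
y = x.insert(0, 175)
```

list.insert() returns None

NoneType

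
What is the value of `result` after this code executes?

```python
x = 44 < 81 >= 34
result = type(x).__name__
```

x is bool; result = 'bool'

'bool'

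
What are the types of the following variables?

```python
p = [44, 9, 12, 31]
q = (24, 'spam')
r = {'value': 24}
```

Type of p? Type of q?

p is assigned a list literal (square brackets); q is assigned a tuple (parenthesized, comma-separated values)

list, tuple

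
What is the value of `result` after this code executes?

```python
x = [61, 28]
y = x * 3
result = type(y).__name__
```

x is list; y is list; result = 'list'

'list'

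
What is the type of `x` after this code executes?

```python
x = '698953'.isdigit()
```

str.isdigit() returns bool

bool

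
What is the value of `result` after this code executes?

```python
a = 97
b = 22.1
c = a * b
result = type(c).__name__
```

a is int; b is float; c is float; result = 'float'

'float'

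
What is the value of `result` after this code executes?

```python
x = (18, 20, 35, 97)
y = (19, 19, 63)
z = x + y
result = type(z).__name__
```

x is tuple; y is tuple; z is tuple; result = 'tuple'

'tuple'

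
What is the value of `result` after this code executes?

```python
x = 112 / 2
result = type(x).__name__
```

x is float; result = 'float'

'float'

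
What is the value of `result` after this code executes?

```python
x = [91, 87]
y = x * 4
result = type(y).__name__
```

x is list; y is list; result = 'list'

'list'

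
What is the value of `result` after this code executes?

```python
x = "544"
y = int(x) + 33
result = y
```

x = '544'; y = 577; result = 577

577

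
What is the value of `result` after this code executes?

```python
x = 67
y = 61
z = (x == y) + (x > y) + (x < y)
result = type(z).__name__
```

x is int; y is int; z is int; result = 'int'

'int'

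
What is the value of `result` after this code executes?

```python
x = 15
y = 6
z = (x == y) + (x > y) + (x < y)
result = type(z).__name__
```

x is int; y is int; z is int; result = 'int'

'int'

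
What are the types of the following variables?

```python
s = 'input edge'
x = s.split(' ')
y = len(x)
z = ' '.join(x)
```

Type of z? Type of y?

str.join() returns str; len() returns int

str, int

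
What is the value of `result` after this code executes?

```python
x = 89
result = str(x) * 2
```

x = 89; result = '8989'

'8989'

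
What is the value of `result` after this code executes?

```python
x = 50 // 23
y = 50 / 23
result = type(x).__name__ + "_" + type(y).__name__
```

x is int; y is float; result = 'int_float'

'int_float'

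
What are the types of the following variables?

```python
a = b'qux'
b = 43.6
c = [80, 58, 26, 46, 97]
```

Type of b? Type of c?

b is assigned a number with a decimal point, so it is a float; c is assigned a list literal (square brackets)

float, list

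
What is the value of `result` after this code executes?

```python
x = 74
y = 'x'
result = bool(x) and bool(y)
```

x = 74; y = 'x'; result = True

True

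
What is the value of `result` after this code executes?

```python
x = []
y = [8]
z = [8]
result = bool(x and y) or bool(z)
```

x = []; y = [8]; z = [8]; result = True

True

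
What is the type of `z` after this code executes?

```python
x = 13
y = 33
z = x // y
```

int // int = int

int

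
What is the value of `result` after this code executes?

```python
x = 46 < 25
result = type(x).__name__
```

x is bool; result = 'bool'

'bool'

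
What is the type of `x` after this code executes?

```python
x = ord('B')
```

ord() returns int (code point)

int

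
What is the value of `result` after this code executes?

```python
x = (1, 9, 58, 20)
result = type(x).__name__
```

x is tuple; result = 'tuple'

'tuple'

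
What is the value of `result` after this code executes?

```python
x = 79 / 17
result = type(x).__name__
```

x is float; result = 'float'

'float'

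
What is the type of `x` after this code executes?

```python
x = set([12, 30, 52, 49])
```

set() constructor returns set

set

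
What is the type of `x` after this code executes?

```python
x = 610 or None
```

'or' returns first truthy value

int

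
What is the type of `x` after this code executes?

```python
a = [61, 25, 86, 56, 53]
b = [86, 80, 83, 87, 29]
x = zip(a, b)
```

zip() returns a zip object

zip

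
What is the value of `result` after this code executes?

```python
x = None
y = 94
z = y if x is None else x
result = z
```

x = None; y = 94; z = 94; result = 94

94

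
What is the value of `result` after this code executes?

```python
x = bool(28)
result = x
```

x = True; result = True

True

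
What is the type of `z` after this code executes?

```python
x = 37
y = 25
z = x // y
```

int // int = int

int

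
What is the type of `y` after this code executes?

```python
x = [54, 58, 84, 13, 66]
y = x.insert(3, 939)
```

list.insert() returns None

NoneType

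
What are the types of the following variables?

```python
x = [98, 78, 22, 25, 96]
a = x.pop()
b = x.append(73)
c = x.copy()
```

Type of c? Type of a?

copy() returns list; pop() returns element

list, int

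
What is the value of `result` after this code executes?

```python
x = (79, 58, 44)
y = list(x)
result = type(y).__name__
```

x is tuple; y is list; result = 'list'

'list'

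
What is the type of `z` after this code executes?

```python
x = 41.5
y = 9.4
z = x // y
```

float // float = float

float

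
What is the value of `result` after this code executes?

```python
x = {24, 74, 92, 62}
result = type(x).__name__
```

x is set; result = 'set'

'set'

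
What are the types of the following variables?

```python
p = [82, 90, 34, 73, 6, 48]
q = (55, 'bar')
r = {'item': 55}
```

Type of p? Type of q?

p is assigned a list literal (square brackets); q is assigned a tuple (parenthesized, comma-separated values)

list, tuple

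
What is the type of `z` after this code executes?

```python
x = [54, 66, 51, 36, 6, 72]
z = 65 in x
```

'in' operator returns bool

bool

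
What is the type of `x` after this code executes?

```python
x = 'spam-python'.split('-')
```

str.split() returns list

list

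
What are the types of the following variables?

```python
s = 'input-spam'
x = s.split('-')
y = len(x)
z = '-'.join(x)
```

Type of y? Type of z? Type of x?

len() returns int; str.join() returns str; str.split() returns list

int, str, list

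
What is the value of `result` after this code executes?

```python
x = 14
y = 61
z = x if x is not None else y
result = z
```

x = 14; y = 61; z = 14; result = 14

14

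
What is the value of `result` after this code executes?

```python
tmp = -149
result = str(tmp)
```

tmp = -149; result = '-149'

'-149'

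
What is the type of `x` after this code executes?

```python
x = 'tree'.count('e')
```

str.count() returns int

int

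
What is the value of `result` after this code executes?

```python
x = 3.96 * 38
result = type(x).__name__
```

x is float; result = 'float'

'float'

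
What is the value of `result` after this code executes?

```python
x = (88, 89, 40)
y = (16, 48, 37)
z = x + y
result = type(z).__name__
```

x is tuple; y is tuple; z is tuple; result = 'tuple'

'tuple'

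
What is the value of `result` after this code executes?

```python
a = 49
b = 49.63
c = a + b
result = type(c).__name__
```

a is int; b is float; c is float; result = 'float'

'float'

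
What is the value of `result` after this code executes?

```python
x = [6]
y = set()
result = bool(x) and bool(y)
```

x = [6]; y = set(); result = False

False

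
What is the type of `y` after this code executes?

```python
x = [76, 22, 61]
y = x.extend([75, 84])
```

list.extend() returns None

NoneType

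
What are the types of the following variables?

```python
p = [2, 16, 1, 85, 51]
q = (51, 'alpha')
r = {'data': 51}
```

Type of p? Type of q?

p is assigned a list literal (square brackets); q is assigned a tuple (parenthesized, comma-separated values)

list, tuple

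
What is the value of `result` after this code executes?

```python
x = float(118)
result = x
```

x = 118.0; result = 118.0

118.0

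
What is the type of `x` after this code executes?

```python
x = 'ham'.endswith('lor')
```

str.endswith() returns bool

bool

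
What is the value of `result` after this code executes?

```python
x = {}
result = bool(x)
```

x = {}; result = False

False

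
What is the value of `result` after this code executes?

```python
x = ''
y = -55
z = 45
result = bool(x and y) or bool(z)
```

x = ''; y = -55; z = 45; result = True

True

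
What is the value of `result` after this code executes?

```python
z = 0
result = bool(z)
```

z = 0; result = False

False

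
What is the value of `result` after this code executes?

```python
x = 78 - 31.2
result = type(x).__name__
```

x is float; result = 'float'

'float'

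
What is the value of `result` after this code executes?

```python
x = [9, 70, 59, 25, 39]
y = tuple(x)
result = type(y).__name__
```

x is list; y is tuple; result = 'tuple'

'tuple'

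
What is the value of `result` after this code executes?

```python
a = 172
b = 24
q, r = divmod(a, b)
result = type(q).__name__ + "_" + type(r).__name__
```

a is int; b is int; q is int; r is int; result = 'int_int'

'int_int'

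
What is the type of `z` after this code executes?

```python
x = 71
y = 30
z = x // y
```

int // int = int

int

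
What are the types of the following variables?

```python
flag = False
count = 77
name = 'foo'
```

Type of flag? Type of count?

flag is assigned the constant False, which has type bool; count is assigned a bare integer (no decimal point), so it is an int

bool, int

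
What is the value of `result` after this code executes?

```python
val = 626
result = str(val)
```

val = 626; result = '626'

'626'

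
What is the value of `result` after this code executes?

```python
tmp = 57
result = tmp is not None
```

tmp = 57; result = True

True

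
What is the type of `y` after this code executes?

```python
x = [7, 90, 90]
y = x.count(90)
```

list.count() returns int

int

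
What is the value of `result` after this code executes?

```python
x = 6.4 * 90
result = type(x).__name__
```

x is float; result = 'float'

'float'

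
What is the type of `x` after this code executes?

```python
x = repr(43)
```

repr() returns str

str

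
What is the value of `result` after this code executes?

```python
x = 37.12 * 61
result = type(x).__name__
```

x is float; result = 'float'

'float'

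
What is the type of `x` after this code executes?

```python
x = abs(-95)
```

abs() of int returns int

int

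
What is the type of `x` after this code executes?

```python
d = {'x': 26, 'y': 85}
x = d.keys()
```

.keys() returns dict_keys view

dict_keys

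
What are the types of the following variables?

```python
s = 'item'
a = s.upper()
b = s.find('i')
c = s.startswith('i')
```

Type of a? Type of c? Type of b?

upper() returns str; startswith() returns bool; find() returns int

str, bool, int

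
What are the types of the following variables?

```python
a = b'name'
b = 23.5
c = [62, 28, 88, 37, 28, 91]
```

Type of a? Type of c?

a is assigned a bytes literal (b'...' prefix); c is assigned a list literal (square brackets)

bytes, list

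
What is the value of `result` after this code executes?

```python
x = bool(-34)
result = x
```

x = True; result = True

True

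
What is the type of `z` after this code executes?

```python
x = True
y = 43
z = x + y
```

bool + int = int (bool is subclass of int)

int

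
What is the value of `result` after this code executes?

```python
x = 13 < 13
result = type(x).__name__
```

x is bool; result = 'bool'

'bool'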